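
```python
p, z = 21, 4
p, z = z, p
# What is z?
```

Trace:
`p, z = 21, 4` → p = 21; z = 4
`p, z = z, p` → p = 4; z = 21
So z = 21

Answer: 21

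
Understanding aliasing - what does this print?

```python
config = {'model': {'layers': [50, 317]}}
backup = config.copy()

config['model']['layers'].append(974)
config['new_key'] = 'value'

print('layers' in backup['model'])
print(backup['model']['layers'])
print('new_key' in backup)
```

Key concept: shallow copy gotcha with nested dict.
Step by step:
`config = {'model': {'layers': [50, 317]}}` → config = {'model': {'layers': [50, 317]}}
`backup = config.copy()` → backup = {'model': {'layers': [50, 317]}}
`config['model']['layers'].append(974)` → config = {'model': {'layers': [50, 317, 974]}}; backup = {'model': {'layers': [50, 317, 974]}}
`config['new_key'] = 'value'` → config = {'model': {'layers': [50, 317, 974]}, 'new_key': 'value'}
`print('layers' in backup['model'])` → prints True
`print(backup['model']['layers'])` → prints [50, 317, 974]
`print('new_key' in backup)` → prints False

Answer:
True
[50, 317, 974]
False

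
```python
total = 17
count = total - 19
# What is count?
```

Trace:
`total = 17` → total = 17
`count = total - 19` → count = -2
So count = -2

Answer: -2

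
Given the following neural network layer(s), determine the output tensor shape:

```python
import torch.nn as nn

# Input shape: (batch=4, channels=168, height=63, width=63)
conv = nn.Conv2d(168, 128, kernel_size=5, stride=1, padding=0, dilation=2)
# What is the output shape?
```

Input: (4, 168, 63, 63) -> Output: (4, 128, 55, 55)

Answer: (4, 128, 55, 55)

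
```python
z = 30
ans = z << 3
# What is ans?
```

Trace:
`z = 30` → z = 30
`ans = z << 3` → ans = 240
So ans = 240

Answer: 240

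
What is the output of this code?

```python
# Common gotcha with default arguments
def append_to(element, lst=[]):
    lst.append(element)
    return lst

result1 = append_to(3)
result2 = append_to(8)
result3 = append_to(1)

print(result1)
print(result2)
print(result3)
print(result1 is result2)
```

Key concept: mutable default argument gotcha.
Step by step:
`result1 = append_to(3)` → result1 = [3]
`result2 = append_to(8)` → result1 = [3, 8] (same object as result2); result2 = [3, 8] (same object as result1)
`result3 = append_to(1)` → result1 = [3, 8, 1] (same object as result2, result3); result2 = [3, 8, 1] (same object as result1, result3); result3 = [3, 8, 1] (same object as result1, result2)
`print(result1)` → prints [3, 8, 1]
`print(result2)` → prints [3, 8, 1]
`print(result3)` → prints [3, 8, 1]
`print(result1 is result2)` → prints True

Answer:
[3, 8, 1]
[3, 8, 1]
[3, 8, 1]
True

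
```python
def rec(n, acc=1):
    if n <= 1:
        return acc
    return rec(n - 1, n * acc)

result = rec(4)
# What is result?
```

Accumulator trace (n, acc): (4, 1) -> (3, 4) -> (2, 12) -> (1, 24) -> return 24

Answer: 24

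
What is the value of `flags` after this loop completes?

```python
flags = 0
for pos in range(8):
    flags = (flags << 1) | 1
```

Build 8 consecutive 1-bits: 0b11111111
`flags` takes the values: 0 → 1 → 3 → 7 → 15 → 31 → 63 → 127 → 255

Answer: 255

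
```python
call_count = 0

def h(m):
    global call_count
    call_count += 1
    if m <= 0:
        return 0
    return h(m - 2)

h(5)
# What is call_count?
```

Linear recursion stepping by 2: 4 calls from m=5 down to ≤0.

Answer: 4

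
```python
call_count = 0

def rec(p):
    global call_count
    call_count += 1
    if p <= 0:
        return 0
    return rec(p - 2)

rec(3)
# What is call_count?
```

Linear recursion stepping by 2: 3 calls from p=3 down to ≤0.

Answer: 3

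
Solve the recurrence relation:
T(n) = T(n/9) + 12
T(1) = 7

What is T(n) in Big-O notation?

Each step divides n by 9 and adds 12. After log_9(n) steps we reach T(1)=7. So T(n) = 12·log_9(n) + 7 = O(log n).

Answer: O(log n)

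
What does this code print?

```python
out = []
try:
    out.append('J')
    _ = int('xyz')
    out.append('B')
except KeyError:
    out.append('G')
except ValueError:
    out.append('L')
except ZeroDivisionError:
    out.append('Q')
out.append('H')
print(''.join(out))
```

Execution trace: 'J' (try body) → 'L' (except ValueError) → 'H' (after the try/except). Output: JLH

Answer: JLH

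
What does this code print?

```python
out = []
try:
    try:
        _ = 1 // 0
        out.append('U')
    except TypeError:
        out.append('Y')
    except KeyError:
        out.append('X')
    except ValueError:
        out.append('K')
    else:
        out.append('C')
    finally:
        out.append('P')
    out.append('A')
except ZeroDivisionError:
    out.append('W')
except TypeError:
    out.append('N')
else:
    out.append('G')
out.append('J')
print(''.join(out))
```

Execution trace: 'P' (inner finally) → 'W' (except ZeroDivisionError) → 'J' (after the try/except). Output: PWJ

Answer: PWJ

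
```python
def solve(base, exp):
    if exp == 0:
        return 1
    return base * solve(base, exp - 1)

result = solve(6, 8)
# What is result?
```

solve(6, 8) = 6 * 6 * 6 * 6 * 6 * 6 * 6 * 6 = 1679616

Answer: 1679616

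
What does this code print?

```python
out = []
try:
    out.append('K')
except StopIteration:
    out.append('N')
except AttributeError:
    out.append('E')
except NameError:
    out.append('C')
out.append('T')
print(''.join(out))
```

Execution trace: 'K' (try body, no exception) → 'T' (after the try/except). Output: KT

Answer: KT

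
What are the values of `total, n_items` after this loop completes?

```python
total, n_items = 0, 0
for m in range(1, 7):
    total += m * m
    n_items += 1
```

Sum of squares and count
`total, n_items` takes the values: (0, 0) → (1, 0) → (1, 1) → (5, 1) → (5, 2) → (14, 2) → (14, 3) → (30, 3) → (30, 4) → (55, 4) → (55, 5) → (91, 5) → (91, 6)

Answer: 91, 6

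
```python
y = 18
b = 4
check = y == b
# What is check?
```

Trace:
`y = 18` → y = 18
`b = 4` → b = 4
`check = y == b` → check = False
So check = False

Answer: False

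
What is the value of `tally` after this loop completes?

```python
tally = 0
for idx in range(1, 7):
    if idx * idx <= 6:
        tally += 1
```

Count numbers where idx² ≤ 6
`tally` takes the values: 0 → 1 → 2

Answer: 2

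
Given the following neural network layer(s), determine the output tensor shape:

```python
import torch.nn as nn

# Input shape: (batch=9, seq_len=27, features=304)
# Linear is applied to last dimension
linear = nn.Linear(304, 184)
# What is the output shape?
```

Input: (9, 27, 304) -> Output: (9, 27, 184)

Answer: (9, 27, 184)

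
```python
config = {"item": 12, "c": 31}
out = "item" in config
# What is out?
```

Trace:
`config = {"item": 12, "c": 31}` → config = {'item': 12, 'c': 31}
`out = "item" in config` → out = True
So out = True

Answer: True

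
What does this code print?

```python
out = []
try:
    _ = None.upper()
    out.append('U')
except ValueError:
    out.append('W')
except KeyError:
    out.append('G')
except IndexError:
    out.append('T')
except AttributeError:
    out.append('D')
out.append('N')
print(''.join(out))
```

Execution trace: 'D' (except AttributeError) → 'N' (after the try/except). Output: DN

Answer: DN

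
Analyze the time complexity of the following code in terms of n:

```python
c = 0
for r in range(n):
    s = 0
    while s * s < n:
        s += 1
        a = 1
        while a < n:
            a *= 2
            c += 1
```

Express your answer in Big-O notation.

Each loop level contributes: n × √n × log n. Multiplying the contributions gives O(n√n log n).

Answer: O(n√n log n)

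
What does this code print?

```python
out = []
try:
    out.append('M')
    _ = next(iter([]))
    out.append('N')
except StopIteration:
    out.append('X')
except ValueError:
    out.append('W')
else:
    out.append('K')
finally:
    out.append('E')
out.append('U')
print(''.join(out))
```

Execution trace: 'M' (try body) → 'X' (except StopIteration) → 'E' (finally) → 'U' (after the try/except). Output: MXEU

Answer: MXEU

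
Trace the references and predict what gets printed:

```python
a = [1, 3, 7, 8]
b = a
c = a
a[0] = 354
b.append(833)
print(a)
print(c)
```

Key concept: multiple aliases.
Step by step:
`a = [1, 3, 7, 8]` → a = [1, 3, 7, 8]
`b = a` → b = [1, 3, 7, 8] (same object as a)
`c = a` → c = [1, 3, 7, 8] (same object as a, b)
`a[0] = 354` → a = [354, 3, 7, 8] (same object as b, c); b = [354, 3, 7, 8] (same object as a, c); c = [354, 3, 7, 8] (same object as a, b)
`b.append(833)` → a = [354, 3, 7, 8, 833] (same object as b, c); b = [354, 3, 7, 8, 833] (same object as a, c); c = [354, 3, 7, 8, 833] (same object as a, b)
`print(a)` → prints [354, 3, 7, 8, 833]
`print(c)` → prints [354, 3, 7, 8, 833]

Answer:
[354, 3, 7, 8, 833]
[354, 3, 7, 8, 833]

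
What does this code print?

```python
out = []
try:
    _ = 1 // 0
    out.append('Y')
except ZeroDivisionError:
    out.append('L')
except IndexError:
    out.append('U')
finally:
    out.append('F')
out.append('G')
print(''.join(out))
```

Execution trace: 'L' (except ZeroDivisionError) → 'F' (finally) → 'G' (after the try/except). Output: LFG

Answer: LFG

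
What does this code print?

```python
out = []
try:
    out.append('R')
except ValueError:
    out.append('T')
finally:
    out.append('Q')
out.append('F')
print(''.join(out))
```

Execution trace: 'R' (try body, no exception) → 'Q' (finally) → 'F' (after the try/except). Output: RQF

Answer: RQF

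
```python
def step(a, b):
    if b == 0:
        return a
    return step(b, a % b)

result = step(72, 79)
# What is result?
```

step(72, 79) -> step(79, 72) -> step(72, 7) -> step(7, 2) -> step(2, 1) -> step(1, 0) -> 1

Answer: 1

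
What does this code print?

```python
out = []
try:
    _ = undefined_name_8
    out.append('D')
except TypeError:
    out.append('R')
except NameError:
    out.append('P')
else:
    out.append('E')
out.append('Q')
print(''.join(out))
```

Execution trace: 'P' (except NameError) → 'Q' (after the try/except). Output: PQ

Answer: PQ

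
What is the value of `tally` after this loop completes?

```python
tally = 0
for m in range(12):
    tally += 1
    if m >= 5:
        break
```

Loop breaks when m reaches 5, tally is 6
`tally` takes the values: 0 → 1 → 2 → 3 → 4 → 5 → 6

Answer: 6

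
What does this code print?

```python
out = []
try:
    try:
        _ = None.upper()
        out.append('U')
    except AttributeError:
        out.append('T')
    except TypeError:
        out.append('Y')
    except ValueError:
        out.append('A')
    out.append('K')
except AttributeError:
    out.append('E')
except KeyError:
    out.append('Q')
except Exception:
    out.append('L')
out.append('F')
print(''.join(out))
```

Execution trace: 'T' (inner except AttributeError) → 'K' (try body, no exception) → 'F' (after the try/except). Output: TKF

Answer: TKF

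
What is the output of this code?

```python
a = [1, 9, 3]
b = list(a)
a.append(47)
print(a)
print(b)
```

Key concept: list() constructor creates copy.
Step by step:
`a = [1, 9, 3]` → a = [1, 9, 3]
`b = list(a)` → b = [1, 9, 3]
`a.append(47)` → a = [1, 9, 3, 47]
`print(a)` → prints [1, 9, 3, 47]
`print(b)` → prints [1, 9, 3]

Answer:
[1, 9, 3, 47]
[1, 9, 3]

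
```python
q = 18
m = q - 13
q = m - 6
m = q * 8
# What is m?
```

Trace:
`q = 18` → q = 18
`m = q - 13` → m = 5
`q = m - 6` → q = -1
`m = q * 8` → m = -8
So m = -8

Answer: -8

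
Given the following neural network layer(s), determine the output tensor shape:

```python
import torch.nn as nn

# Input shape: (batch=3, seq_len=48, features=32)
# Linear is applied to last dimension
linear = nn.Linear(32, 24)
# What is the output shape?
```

Input: (3, 48, 32) -> Output: (3, 48, 24)

Answer: (3, 48, 24)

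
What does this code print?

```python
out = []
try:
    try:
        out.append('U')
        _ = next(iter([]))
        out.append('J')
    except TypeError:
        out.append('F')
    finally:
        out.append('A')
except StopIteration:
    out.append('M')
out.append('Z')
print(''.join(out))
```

Execution trace: 'U' (try body) → 'A' (finally) → 'M' (outer except StopIteration) → 'Z' (after the try/except). Output: UAMZ

Answer: UAMZ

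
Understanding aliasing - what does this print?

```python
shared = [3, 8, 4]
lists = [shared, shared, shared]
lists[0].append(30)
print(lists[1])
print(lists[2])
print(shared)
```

Key concept: list of same reference.
Step by step:
`shared = [3, 8, 4]` → shared = [3, 8, 4]
`lists = [shared, shared, shared]` → lists = [[3, 8, 4], [3, 8, 4], [3, 8, 4]]
`lists[0].append(30)` → shared = [3, 8, 4, 30]; lists = [[3, 8, 4, 30], [3, 8, 4, 30], [3, 8, 4, 30]]
`print(lists[1])` → prints [3, 8, 4, 30]
`print(lists[2])` → prints [3, 8, 4, 30]
`print(shared)` → prints [3, 8, 4, 30]

Answer:
[3, 8, 4, 30]
[3, 8, 4, 30]
[3, 8, 4, 30]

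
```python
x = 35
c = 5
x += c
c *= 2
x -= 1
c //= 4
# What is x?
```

Trace:
`x = 35` → x = 35
`c = 5` → c = 5
`x += c` → x = 40
`c *= 2` → c = 10
`x -= 1` → x = 39
`c //= 4` → c = 2
So x = 39

Answer: 39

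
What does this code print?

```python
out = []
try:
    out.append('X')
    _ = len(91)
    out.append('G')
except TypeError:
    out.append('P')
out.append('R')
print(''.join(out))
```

Execution trace: 'X' (try body) → 'P' (except TypeError) → 'R' (after the try/except). Output: XPR

Answer: XPR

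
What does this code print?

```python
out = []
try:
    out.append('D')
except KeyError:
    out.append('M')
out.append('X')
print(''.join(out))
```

Execution trace: 'D' (try body, no exception) → 'X' (after the try/except). Output: DX

Answer: DX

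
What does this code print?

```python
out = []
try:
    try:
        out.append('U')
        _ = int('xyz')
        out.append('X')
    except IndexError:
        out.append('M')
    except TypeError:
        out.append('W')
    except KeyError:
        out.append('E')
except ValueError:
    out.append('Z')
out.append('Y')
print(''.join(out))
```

Execution trace: 'U' (try body) → 'Z' (outer except ValueError) → 'Y' (after the try/except). Output: UZY

Answer: UZY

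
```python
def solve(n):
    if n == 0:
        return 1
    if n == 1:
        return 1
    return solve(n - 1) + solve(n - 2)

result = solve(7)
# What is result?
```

Build up from base cases: solve(0)=1, solve(1)=1, solve(2)=2, solve(3)=3, solve(4)=5, solve(5)=8, solve(6)=13, ..., solve(7)=21

Answer: 21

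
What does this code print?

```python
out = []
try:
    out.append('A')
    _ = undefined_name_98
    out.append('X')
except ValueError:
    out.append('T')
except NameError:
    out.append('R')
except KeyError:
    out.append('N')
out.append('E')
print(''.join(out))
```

Execution trace: 'A' (try body) → 'R' (except NameError) → 'E' (after the try/except). Output: ARE

Answer: ARE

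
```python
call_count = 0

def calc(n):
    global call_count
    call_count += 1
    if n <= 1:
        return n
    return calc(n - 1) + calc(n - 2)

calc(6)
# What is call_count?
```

Calls(n) = 1 + Calls(n-1) + Calls(n-2); Calls(0)=Calls(1)=1. For n=6 this gives 25.

Answer: 25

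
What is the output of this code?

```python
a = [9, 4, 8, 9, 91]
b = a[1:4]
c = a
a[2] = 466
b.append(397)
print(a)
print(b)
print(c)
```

Key concept: slice vs alias.
Step by step:
`a = [9, 4, 8, 9, 91]` → a = [9, 4, 8, 9, 91]
`b = a[1:4]` → b = [4, 8, 9]
`c = a` → c = [9, 4, 8, 9, 91] (same object as a)
`a[2] = 466` → a = [9, 4, 466, 9, 91] (same object as c); c = [9, 4, 466, 9, 91] (same object as a)
`b.append(397)` → b = [4, 8, 9, 397]
`print(a)` → prints [9, 4, 466, 9, 91]
`print(b)` → prints [4, 8, 9, 397]
`print(c)` → prints [9, 4, 466, 9, 91]

Answer:
[9, 4, 466, 9, 91]
[4, 8, 9, 397]
[9, 4, 466, 9, 91]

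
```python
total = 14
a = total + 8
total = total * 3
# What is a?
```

Trace:
`total = 14` → total = 14
`a = total + 8` → a = 22
`total = total * 3` → total = 42
So a = 22

Answer: 22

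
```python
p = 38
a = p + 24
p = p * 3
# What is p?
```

Trace:
`p = 38` → p = 38
`a = p + 24` → a = 62
`p = p * 3` → p = 114
So p = 114

Answer: 114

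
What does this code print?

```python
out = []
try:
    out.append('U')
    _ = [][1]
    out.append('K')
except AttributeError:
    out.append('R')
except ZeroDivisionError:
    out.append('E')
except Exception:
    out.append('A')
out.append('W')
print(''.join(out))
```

Execution trace: 'U' (try body) → 'A' (except Exception) → 'W' (after the try/except). Output: UAW

Answer: UAW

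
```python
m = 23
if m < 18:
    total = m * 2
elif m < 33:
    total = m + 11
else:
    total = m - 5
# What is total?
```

Trace:
`m = 23` → m = 23
`if m < 18: ...` → m < 18 is False, m < 33 is True → total = 34
So total = 34

Answer: 34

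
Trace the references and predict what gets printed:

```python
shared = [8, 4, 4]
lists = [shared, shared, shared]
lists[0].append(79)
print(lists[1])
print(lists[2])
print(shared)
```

Key concept: list of same reference.
Step by step:
`shared = [8, 4, 4]` → shared = [8, 4, 4]
`lists = [shared, shared, shared]` → lists = [[8, 4, 4], [8, 4, 4], [8, 4, 4]]
`lists[0].append(79)` → shared = [8, 4, 4, 79]; lists = [[8, 4, 4, 79], [8, 4, 4, 79], [8, 4, 4, 79]]
`print(lists[1])` → prints [8, 4, 4, 79]
`print(lists[2])` → prints [8, 4, 4, 79]
`print(shared)` → prints [8, 4, 4, 79]

Answer:
[8, 4, 4, 79]
[8, 4, 4, 79]
[8, 4, 4, 79]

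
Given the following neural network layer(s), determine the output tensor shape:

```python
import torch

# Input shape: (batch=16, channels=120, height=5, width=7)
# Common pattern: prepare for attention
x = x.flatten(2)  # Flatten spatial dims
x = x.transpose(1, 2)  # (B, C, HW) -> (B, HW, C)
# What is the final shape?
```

Input: (16, 120, 5, 7) -> after flatten(2): (16, 120, 35) -> Output: (16, 35, 120)

Answer: (16, 35, 120)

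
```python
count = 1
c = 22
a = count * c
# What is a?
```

Trace:
`count = 1` → count = 1
`c = 22` → c = 22
`a = count * c` → a = 22
So a = 22

Answer: 22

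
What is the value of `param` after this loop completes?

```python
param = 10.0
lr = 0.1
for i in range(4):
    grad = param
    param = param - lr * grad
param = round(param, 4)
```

Gradient descent: w = 10.0 * (1 - 0.1)^4
`param` takes the values: 10.0 → 9.0 → 8.1 → 7.29 → 6.561

Answer: 6.561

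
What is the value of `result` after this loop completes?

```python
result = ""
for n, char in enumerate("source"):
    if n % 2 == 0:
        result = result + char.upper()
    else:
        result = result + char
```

Uppercase even positions in 'source'
`result` takes the values: "" → "S" → "So" → "SoU" → "SoUr" → "SoUrC" → "SoUrCe"

Answer: "SoUrCe"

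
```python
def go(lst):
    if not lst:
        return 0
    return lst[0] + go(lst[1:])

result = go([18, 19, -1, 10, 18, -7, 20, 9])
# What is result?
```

18 + 19 + (-1) + 10 + 18 + (-7) + 20 + 9 + 0 = 86

Answer: 86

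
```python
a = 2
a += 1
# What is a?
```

Trace:
`a = 2` → a = 2
`a += 1` → a = 3
So a = 3

Answer: 3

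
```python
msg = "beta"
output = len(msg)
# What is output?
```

Trace:
`msg = "beta"` → msg = 'beta'
`output = len(msg)` → output = 4
So output = 4

Answer: 4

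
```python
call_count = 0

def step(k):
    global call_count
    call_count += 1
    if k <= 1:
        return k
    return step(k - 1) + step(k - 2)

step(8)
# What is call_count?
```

Calls(k) = 1 + Calls(k-1) + Calls(k-2); Calls(0)=Calls(1)=1. For k=8 this gives 67.

Answer: 67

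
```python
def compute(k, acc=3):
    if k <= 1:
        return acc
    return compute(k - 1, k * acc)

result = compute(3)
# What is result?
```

Accumulator trace (n, acc): (3, 3) -> (2, 9) -> (1, 18) -> return 18

Answer: 18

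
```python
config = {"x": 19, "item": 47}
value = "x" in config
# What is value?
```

Trace:
`config = {"x": 19, "item": 47}` → config = {'x': 19, 'item': 47}
`value = "x" in config` → value = True
So value = True

Answer: True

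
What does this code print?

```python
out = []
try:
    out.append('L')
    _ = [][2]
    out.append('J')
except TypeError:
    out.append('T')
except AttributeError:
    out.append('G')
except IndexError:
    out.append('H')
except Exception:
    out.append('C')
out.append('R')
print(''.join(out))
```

Execution trace: 'L' (try body) → 'H' (except IndexError) → 'R' (after the try/except). Output: LHR

Answer: LHR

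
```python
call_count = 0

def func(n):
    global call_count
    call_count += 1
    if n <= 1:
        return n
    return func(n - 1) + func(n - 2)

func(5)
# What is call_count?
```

Calls(n) = 1 + Calls(n-1) + Calls(n-2); Calls(0)=Calls(1)=1. For n=5 this gives 15.

Answer: 15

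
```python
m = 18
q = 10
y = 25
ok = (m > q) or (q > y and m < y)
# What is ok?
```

Trace:
`m = 18` → m = 18
`q = 10` → q = 10
`y = 25` → y = 25
`ok = (m > q) or (q > y and m < y)` → ok = True
So ok = True

Answer: True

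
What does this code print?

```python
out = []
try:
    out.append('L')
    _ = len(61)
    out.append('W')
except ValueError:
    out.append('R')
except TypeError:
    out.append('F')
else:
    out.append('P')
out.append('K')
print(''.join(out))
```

Execution trace: 'L' (try body) → 'F' (except TypeError) → 'K' (after the try/except). Output: LFK

Answer: LFK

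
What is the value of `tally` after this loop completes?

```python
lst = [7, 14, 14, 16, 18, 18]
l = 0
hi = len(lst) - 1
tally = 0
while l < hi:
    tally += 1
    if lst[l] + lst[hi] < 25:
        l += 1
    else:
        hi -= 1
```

Steps to find pair summing to 25
`tally` takes the values: 0 → 1 → 2 → 3 → 4 → 5

Answer: 5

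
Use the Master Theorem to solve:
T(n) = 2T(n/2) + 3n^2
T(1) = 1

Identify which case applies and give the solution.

a=2, b=2, f(n)=3n^2. log_2(2) = 1. Since c=2 > 1 and the regularity condition holds (2(n/2)^2 = (2/2^2)n^2 with 2/2^2 < 1), Case 3 applies: T(n) = Θ(f(n)) = O(n^2).

Answer: O(n^2) - Case 3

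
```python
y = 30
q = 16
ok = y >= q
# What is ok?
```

Trace:
`y = 30` → y = 30
`q = 16` → q = 16
`ok = y >= q` → ok = True
So ok = True

Answer: True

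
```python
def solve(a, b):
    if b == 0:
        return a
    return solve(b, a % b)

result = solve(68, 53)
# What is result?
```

solve(68, 53) -> solve(53, 15) -> solve(15, 8) -> solve(8, 7) -> solve(7, 1) -> solve(1, 0) -> 1

Answer: 1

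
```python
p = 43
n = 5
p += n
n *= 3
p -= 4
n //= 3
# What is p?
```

Trace:
`p = 43` → p = 43
`n = 5` → n = 5
`p += n` → p = 48
`n *= 3` → n = 15
`p -= 4` → p = 44
`n //= 3` → n = 5
So p = 44

Answer: 44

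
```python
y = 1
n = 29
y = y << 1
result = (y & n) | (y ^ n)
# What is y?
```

Trace:
`y = 1` → y = 1
`n = 29` → n = 29
`y = y << 1` → y = 2
`result = (y & n) | (y ^ n)` → result = 31
So y = 2

Answer: 2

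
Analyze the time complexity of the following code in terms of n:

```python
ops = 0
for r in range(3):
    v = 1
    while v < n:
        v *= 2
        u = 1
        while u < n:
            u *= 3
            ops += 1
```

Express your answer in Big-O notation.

Each loop level contributes: 1 × log n × log n. Multiplying the contributions gives O(log² n).

Answer: O(log² n)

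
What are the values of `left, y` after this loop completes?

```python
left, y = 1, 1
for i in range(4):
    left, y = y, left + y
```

Fibonacci: after 4 iterations
`left, y` takes the values: (1, 1) → (1, 2) → (2, 3) → (3, 5) → (5, 8)

Answer: 5, 8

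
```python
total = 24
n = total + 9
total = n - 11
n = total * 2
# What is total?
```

Trace:
`total = 24` → total = 24
`n = total + 9` → n = 33
`total = n - 11` → total = 22
`n = total * 2` → n = 44
So total = 22

Answer: 22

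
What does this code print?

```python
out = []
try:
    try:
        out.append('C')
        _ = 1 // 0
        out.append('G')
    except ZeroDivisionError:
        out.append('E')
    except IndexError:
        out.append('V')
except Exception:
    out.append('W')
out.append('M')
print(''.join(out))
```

Execution trace: 'C' (inner try body) → 'E' (inner except ZeroDivisionError) → 'M' (after the try/except). Output: CEM

Answer: CEM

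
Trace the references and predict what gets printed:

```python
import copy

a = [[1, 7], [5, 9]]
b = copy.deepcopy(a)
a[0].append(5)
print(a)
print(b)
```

Key concept: deep copy is fully independent.
Step by step:
`a = [[1, 7], [5, 9]]` → a = [[1, 7], [5, 9]]
`b = copy.deepcopy(a)` → b = [[1, 7], [5, 9]]
`a[0].append(5)` → a = [[1, 7, 5], [5, 9]]
`print(a)` → prints [[1, 7, 5], [5, 9]]
`print(b)` → prints [[1, 7], [5, 9]]

Answer:
[[1, 7, 5], [5, 9]]
[[1, 7], [5, 9]]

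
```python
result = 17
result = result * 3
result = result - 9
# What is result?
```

Trace:
`result = 17` → result = 17
`result = result * 3` → result = 51
`result = result - 9` → result = 42
So result = 42

Answer: 42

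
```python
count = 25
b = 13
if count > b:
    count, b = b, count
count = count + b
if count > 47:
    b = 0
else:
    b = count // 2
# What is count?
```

Trace:
`count = 25` → count = 25
`b = 13` → b = 13
`if count > b: ...` → count > b is True → count = 13; b = 25
`count = count + b` → count = 38
`if count > 47: ...` → count > 47 is False, take else branch → b = 19
So count = 38

Answer: 38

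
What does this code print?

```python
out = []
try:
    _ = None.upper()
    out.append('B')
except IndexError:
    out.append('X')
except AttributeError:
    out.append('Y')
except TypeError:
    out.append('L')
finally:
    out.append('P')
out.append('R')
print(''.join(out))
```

Execution trace: 'Y' (except AttributeError) → 'P' (finally) → 'R' (after the try/except). Output: YPR

Answer: YPR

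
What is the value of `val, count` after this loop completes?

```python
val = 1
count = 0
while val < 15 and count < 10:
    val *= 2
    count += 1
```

Double until >= 15 or 10 iterations
`val, count` takes the values: (1, 0) → (2, 0) → (2, 1) → (4, 1) → (4, 2) → (8, 2) → (8, 3) → (16, 3) → (16, 4)

Answer: 16, 4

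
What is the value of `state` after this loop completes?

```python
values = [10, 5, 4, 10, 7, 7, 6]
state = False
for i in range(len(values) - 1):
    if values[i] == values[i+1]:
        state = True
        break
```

Check consecutive duplicates in [10, 5, 4, 10, 7, 7, 6]
`state` takes the values: False → True

Answer: True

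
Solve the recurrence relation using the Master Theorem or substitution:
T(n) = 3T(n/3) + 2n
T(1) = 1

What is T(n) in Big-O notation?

By Master Theorem: a=3, b=3, f(n)=2n. Since log_3(3) = 1 and f(n) = Θ(n^1), Case 2 applies. T(n) = O(n log n).

Answer: O(n log n)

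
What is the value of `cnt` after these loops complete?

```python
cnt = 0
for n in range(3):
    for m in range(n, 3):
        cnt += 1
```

Upper triangle: 3 + 2 + ... + 1
`cnt` takes the values: 0 → 1 → 2 → 3 → 4 → 5 → 6

Answer: 6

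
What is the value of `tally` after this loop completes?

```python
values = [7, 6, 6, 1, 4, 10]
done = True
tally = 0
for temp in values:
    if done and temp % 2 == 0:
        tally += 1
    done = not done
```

Count even values at even positions
`tally` takes the values: 0 → 1 → 2

Answer: 2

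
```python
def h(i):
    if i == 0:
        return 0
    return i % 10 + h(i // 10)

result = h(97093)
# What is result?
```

Sum of digits of 97093: 3 + 9 + 0 + 7 + 9 = 28

Answer: 28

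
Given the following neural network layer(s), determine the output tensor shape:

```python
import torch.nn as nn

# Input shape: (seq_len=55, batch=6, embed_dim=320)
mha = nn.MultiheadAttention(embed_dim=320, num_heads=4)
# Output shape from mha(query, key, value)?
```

Input: (55, 6, 320) -> Output: (55, 6, 320)

Answer: (55, 6, 320)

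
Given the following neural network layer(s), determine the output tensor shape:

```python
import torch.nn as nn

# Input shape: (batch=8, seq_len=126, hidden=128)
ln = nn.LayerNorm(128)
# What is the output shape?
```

Input: (8, 126, 128) -> Output: (8, 126, 128)

Answer: (8, 126, 128)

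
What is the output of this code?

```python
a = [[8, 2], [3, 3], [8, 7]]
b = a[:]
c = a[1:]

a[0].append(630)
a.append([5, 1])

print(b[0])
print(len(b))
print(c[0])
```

Key concept: slice with nested mutation.
Step by step:
`a = [[8, 2], [3, 3], [8, 7]]` → a = [[8, 2], [3, 3], [8, 7]]
`b = a[:]` → b = [[8, 2], [3, 3], [8, 7]]
`c = a[1:]` → c = [[3, 3], [8, 7]]
`a[0].append(630)` → a = [[8, 2, 630], [3, 3], [8, 7]]; b = [[8, 2, 630], [3, 3], [8, 7]]
`a.append([5, 1])` → a = [[8, 2, 630], [3, 3], [8, 7], [5, 1]]
`print(b[0])` → prints [8, 2, 630]
`print(len(b))` → prints 3
`print(c[0])` → prints [3, 3]

Answer:
[8, 2, 630]
3
[3, 3]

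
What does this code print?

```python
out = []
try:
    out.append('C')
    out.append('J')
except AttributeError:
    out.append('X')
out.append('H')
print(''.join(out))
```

Execution trace: 'C' (try body) → 'J' (try body, no exception) → 'H' (after the try/except). Output: CJH

Answer: CJH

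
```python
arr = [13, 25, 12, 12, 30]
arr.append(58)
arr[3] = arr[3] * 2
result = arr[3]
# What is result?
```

Trace:
`arr = [13, 25, 12, 12, 30]` → arr = [13, 25, 12, 12, 30]
`arr.append(58)` → arr = [13, 25, 12, 12, 30, 58]
`arr[3] = arr[3] * 2` → arr = [13, 25, 12, 24, 30, 58]
`result = arr[3]` → result = 24
So result = 24

Answer: 24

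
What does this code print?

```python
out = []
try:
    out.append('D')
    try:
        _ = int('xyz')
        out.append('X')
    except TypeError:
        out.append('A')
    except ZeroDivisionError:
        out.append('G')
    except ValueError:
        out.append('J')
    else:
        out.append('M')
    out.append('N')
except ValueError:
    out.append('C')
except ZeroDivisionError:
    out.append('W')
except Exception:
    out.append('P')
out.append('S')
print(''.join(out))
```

Execution trace: 'D' (try body) → 'J' (inner except ValueError) → 'N' (try body, no exception) → 'S' (after the try/except). Output: DJNS

Answer: DJNS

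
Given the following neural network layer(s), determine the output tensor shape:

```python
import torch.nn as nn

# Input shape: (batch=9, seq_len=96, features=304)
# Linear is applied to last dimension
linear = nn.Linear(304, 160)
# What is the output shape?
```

Input: (9, 96, 304) -> Output: (9, 96, 160)

Answer: (9, 96, 160)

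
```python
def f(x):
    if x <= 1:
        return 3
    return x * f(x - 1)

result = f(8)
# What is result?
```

f(8) = 8 * 7 * 6 * 5 * 4 * 3 * 2 * 3 = 120960

Answer: 120960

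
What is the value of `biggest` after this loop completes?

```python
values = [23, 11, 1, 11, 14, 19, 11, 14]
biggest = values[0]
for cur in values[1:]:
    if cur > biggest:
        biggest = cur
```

Maximum of [23, 11, 1, 11, 14, 19, 11, 14]
`biggest` takes the values: 23

Answer: 23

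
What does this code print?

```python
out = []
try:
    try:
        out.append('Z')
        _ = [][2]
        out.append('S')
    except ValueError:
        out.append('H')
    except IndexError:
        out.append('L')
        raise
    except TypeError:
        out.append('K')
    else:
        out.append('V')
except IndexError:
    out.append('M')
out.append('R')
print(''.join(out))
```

Execution trace: 'Z' (inner try body) → 'L' (inner except IndexError) → 'M' (outer except IndexError) → 'R' (after the try/except). Output: ZLMR

Answer: ZLMR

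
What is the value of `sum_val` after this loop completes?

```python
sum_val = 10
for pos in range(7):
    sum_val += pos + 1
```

Start at 10, add 1 to 7 = 38
`sum_val` takes the values: 10 → 11 → 13 → 16 → 20 → 25 → 31 → 38

Answer: 38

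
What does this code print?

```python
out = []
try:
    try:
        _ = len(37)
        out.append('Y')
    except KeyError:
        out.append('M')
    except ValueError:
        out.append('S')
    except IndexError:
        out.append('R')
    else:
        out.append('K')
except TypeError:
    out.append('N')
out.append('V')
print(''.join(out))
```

Execution trace: 'N' (outer except TypeError) → 'V' (after the try/except). Output: NV

Answer: NV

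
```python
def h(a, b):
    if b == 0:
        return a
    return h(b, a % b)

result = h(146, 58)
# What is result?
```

h(146, 58) -> h(58, 30) -> h(30, 28) -> h(28, 2) -> h(2, 0) -> 2

Answer: 2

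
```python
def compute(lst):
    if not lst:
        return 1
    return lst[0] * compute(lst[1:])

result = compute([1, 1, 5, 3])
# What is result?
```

Product over [1, 1, 5, 3] = 1 * 1 * 5 * 3 = 15

Answer: 15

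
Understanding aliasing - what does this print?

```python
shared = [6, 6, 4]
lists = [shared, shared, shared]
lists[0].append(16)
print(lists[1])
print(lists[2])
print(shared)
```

Key concept: list of same reference.
Step by step:
`shared = [6, 6, 4]` → shared = [6, 6, 4]
`lists = [shared, shared, shared]` → lists = [[6, 6, 4], [6, 6, 4], [6, 6, 4]]
`lists[0].append(16)` → shared = [6, 6, 4, 16]; lists = [[6, 6, 4, 16], [6, 6, 4, 16], [6, 6, 4, 16]]
`print(lists[1])` → prints [6, 6, 4, 16]
`print(lists[2])` → prints [6, 6, 4, 16]
`print(shared)` → prints [6, 6, 4, 16]

Answer:
[6, 6, 4, 16]
[6, 6, 4, 16]
[6, 6, 4, 16]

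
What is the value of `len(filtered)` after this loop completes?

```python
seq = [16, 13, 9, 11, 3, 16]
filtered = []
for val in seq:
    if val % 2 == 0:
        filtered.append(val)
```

Count even numbers in [16, 13, 9, 11, 3, 16]
`filtered` takes the values: [] → [16] → [16, 16]
So `len(filtered)` = 2

Answer: 2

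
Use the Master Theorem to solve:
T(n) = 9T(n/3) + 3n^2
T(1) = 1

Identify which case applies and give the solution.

a=9, b=3, f(n)=3n^2. log_3(9) = 2. Since c=2 = 2, Case 2 applies: T(n) = Θ(n^log_b(a) · log n) = O(n^2 log n).

Answer: O(n^2 log n) - Case 2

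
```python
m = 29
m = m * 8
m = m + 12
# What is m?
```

Trace:
`m = 29` → m = 29
`m = m * 8` → m = 232
`m = m + 12` → m = 244
So m = 244

Answer: 244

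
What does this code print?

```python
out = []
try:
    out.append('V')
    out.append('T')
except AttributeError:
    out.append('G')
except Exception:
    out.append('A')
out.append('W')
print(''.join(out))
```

Execution trace: 'V' (try body) → 'T' (try body, no exception) → 'W' (after the try/except). Output: VTW

Answer: VTW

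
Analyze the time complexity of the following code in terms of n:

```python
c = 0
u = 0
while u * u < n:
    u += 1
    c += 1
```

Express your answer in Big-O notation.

Each loop level contributes: √n. Multiplying the contributions gives O(√n).

Answer: O(√n)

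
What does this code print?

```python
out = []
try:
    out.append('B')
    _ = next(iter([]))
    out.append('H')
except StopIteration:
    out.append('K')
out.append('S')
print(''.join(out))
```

Execution trace: 'B' (try body) → 'K' (except StopIteration) → 'S' (after the try/except). Output: BKS

Answer: BKS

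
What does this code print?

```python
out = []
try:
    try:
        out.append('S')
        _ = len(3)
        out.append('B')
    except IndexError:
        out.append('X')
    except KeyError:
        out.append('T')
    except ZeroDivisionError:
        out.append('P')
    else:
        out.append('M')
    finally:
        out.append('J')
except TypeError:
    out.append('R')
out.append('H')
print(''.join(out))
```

Execution trace: 'S' (inner try body) → 'J' (inner finally) → 'R' (outer except TypeError) → 'H' (after the try/except). Output: SJRH

Answer: SJRH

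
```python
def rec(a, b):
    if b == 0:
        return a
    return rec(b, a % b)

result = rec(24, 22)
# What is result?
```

rec(24, 22) -> rec(22, 2) -> rec(2, 0) -> 2

Answer: 2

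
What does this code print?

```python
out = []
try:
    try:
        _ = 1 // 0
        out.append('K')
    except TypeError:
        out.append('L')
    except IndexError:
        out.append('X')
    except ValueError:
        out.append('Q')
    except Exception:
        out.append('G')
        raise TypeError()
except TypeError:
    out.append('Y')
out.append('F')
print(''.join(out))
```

Execution trace: 'G' (inner except Exception) → 'Y' (outer except TypeError) → 'F' (after the try/except). Output: GYF

Answer: GYF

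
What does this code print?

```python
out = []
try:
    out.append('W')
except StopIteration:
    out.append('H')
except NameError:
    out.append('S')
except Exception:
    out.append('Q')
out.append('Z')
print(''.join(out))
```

Execution trace: 'W' (try body, no exception) → 'Z' (after the try/except). Output: WZ

Answer: WZ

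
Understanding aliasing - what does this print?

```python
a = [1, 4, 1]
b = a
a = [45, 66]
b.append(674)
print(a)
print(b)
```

Key concept: rebinding vs mutation: a is rebound to a new list, b still points at the original.
Step by step:
`a = [1, 4, 1]` → a = [1, 4, 1]
`b = a` → b = [1, 4, 1] (same object as a)
`a = [45, 66]` → a = [45, 66]
`b.append(674)` → b = [1, 4, 1, 674]
`print(a)` → prints [45, 66]
`print(b)` → prints [1, 4, 1, 674]

Answer:
[45, 66]
[1, 4, 1, 674]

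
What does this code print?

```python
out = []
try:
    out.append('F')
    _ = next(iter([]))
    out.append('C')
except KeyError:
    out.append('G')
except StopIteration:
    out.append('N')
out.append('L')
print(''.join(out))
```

Execution trace: 'F' (try body) → 'N' (except StopIteration) → 'L' (after the try/except). Output: FNL

Answer: FNL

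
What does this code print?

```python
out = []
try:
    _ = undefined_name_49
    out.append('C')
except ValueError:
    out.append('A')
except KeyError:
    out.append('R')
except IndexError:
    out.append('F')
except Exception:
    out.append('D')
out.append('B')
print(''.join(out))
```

Execution trace: 'D' (except Exception) → 'B' (after the try/except). Output: DB

Answer: DB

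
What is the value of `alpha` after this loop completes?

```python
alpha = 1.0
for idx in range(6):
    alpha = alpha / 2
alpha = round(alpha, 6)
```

Halving LR 6 times: 1 / 2^6
`alpha` takes the values: 1.0 → 0.5 → 0.25 → 0.125 → 0.0625 → 0.03125 → 0.015625

Answer: 0.015625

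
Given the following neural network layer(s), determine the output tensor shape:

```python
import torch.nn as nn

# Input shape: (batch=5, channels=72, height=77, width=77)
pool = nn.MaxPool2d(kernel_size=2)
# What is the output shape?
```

Input: (5, 72, 77, 77) -> Output: (5, 72, 38, 38)

Answer: (5, 72, 38, 38)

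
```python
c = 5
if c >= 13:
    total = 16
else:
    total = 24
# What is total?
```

Trace:
`c = 5` → c = 5
`if c >= 13: ...` → c >= 13 is False, take else branch → total = 24
So total = 24

Answer: 24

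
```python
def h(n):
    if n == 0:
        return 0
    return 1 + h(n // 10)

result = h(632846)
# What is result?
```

Count of digits of 632846: 6

Answer: 6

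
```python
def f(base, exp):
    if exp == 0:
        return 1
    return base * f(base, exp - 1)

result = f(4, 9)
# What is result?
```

f(4, 9) = 4 * 4 * 4 * 4 * 4 * 4 * 4 * 4 * 4 = 262144

Answer: 262144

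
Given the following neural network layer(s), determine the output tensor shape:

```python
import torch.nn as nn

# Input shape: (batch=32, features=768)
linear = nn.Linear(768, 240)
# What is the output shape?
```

Input: (32, 768) -> Output: (32, 240)

Answer: (32, 240)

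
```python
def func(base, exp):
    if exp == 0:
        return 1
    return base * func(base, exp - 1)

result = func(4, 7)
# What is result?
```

func(4, 7) = 4 * 4 * 4 * 4 * 4 * 4 * 4 = 16384

Answer: 16384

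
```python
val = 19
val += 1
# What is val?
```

Trace:
`val = 19` → val = 19
`val += 1` → val = 20
So val = 20

Answer: 20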